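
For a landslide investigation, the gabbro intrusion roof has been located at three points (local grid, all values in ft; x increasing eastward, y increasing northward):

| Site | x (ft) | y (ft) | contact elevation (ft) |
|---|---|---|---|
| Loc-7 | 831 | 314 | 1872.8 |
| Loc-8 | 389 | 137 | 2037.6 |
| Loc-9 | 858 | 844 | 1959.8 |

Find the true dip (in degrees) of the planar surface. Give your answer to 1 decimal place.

25.9°

Two edge vectors: Loc-7→Loc-8 = (-442, -177, 164.8), Loc-7→Loc-9 = (27, 530, 87).
Normal n = (Loc-7→Loc-8) × (Loc-7→Loc-9) = (-102743, 42903.6, -229481).
So ∂z/∂x = −n_x/n_z = −0.44772 and ∂z/∂y = −n_y/n_z = 0.18696.
Gradient magnitude |∇z| = √(a² + b²) = √(0.20045 + 0.03495) = 0.48519.
True dip = arctan(0.48519) = 25.9°, dipping toward ESE (azimuth ≈ 113°).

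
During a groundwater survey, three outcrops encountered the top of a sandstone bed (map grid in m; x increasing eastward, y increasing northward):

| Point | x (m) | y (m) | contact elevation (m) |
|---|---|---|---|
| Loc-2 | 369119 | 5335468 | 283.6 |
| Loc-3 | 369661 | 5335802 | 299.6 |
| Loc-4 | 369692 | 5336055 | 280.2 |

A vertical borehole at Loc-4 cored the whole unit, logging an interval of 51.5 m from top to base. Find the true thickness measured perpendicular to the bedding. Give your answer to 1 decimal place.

51.1 m

Two edge vectors: Loc-2→Loc-3 = (542, 334, 16), Loc-2→Loc-4 = (573, 587, -3.4).
Normal n = (Loc-2→Loc-3) × (Loc-2→Loc-4) = (-10527.6, 11010.8, 126772).
So ∂z/∂x = −n_x/n_z = 0.08304 and ∂z/∂y = −n_y/n_z = −0.08686.
|∇z| = √(a²+b²) = 0.12017, so dip δ = arctan(0.12017) = 6.85°.
True thickness = vertical thickness × cos δ = 51.5 × cos 6.85° = 51.1 m.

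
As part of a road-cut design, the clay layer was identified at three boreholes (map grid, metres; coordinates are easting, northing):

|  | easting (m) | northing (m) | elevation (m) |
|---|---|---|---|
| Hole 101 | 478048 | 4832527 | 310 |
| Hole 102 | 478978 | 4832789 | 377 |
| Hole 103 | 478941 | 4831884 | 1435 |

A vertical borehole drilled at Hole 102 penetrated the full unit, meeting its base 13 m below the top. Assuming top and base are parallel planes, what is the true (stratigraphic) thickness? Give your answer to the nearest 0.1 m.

8.1 m

Two edge vectors: Hole 101→Hole 102 = (930, 262, 67), Hole 101→Hole 103 = (893, -643, 1125).
Normal n = (Hole 101→Hole 102) × (Hole 101→Hole 103) = (337831, -986419, -831956).
So ∂z/∂easting = −n_x/n_z = 0.40607 and ∂z/∂northing = −n_y/n_z = −1.18566.
|∇z| = √(a²+b²) = 1.25327, so dip δ = arctan(1.25327) = 51.41°.
True thickness = vertical thickness × cos δ = 13 × cos 51.41° = 8.1 m.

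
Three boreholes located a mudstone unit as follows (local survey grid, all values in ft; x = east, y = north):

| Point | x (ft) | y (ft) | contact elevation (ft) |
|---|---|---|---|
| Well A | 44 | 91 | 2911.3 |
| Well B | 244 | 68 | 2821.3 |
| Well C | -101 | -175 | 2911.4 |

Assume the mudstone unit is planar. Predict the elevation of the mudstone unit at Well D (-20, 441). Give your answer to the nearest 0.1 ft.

3019.1 ft

Two edge vectors: Well A→Well B = (200, -23, -90), Well A→Well C = (-145, -266, 0.1).
Normal n = (Well A→Well B) × (Well A→Well C) = (-23942.3, 13030, -56535).
So ∂z/∂x = −n_x/n_z = −0.42350 and ∂z/∂y = −n_y/n_z = 0.23048.
Intercept c from Well A: 2911.3 + 18.63 − 20.97 = 2908.96.
At (-20, 441): z = 8.5 + 101.6 + 2908.96 = 3019.1 ft.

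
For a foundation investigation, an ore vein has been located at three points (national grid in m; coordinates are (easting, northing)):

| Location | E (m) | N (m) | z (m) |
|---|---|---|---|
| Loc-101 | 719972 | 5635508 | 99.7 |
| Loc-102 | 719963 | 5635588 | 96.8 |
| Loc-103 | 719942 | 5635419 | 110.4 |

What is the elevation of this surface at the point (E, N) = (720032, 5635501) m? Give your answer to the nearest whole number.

89 m

Let the plane be z = a·E + b·N + c.
Loc-102−Loc-101: −9a + 80b = −2.9;  Loc-103−Loc-101: −30a − 89b = 10.7.
Solving gives a = −0.18678538, b = −0.05726336.
Then c = 99.7 − a·719972 − b·5635508 = 457288.04.
At (720032, 5635501): z = −134491.5 − 322707.7 + 457288.04 = 88.9 m.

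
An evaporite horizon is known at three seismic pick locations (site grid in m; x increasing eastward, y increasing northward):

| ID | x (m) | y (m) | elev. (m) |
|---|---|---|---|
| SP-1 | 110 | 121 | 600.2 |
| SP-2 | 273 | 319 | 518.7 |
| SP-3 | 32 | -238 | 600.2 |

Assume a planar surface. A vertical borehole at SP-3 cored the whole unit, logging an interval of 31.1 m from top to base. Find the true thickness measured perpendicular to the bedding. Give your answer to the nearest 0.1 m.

25.5 m

Let the plane be z = a·x + b·y + c.
SP-2−SP-1: 163a + 198b = −81.5;  SP-3−SP-1: −78a − 359b = 0.
Solving gives a = −0.67928, b = 0.14759.
|∇z| = √(a²+b²) = 0.69513, so dip δ = arctan(0.69513) = 34.80°.
True thickness = vertical thickness × cos δ = 31.1 × cos 34.80° = 25.5 m.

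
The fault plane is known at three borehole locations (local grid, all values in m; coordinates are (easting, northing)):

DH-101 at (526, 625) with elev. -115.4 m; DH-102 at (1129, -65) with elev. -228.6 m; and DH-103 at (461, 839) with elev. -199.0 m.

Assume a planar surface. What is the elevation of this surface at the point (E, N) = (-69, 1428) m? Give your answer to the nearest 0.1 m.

Two edge vectors: DH-101→DH-102 = (603, -690, -113.2), DH-101→DH-103 = (-65, 214, -83.6).
Normal n = (DH-101→DH-102) × (DH-101→DH-103) = (81908.8, 57768.8, 84192).
So ∂z/∂E = −n_x/n_z = −0.972881 and ∂z/∂N = −n_y/n_z = −0.686155.
Intercept c from DH-101: -115.4 + 511.74 + 428.85 = 825.18.
At (-69, 1428): z = 67.1 − 979.8 + 825.18 = -87.5 m.

-87.5 m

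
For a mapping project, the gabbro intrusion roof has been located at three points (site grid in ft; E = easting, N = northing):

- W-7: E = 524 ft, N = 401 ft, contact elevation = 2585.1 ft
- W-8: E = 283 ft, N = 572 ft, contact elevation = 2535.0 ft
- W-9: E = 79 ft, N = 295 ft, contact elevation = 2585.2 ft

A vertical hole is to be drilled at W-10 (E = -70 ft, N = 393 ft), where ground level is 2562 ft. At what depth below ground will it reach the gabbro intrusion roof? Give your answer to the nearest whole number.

Let the plane be z = a·E + b·N + c.
W-8−W-7: −241a + 171b = −50.1;  W-9−W-7: −445a − 106b = 0.1.
Solving gives a = 0.05208, b = −0.21958.
Then c = 2585.1 − a·524 − b·401 = 2645.86.
At (-70, 393): z_contact = −3.6 − 86.3 + 2645.86 = 2555.9 ft.
Depth below ground = 2562 − 2555.9 = 6 ft.

6 ft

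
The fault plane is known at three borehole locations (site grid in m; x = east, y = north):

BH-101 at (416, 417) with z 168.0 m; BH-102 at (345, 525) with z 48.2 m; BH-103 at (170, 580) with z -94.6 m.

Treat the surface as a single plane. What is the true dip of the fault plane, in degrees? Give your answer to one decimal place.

Let the plane be z = a·x + b·y + c.
BH-102−BH-101: −71a + 108b = −119.8;  BH-103−BH-101: −246a + 163b = −262.6.
Solving gives a = 0.58909, b = −0.72199.
Gradient magnitude |∇z| = √(a² + b²) = √(0.34703 + 0.52127) = 0.93182.
True dip = arctan(0.93182) = 43.0°, dipping toward NW (azimuth ≈ 321°).

43.0°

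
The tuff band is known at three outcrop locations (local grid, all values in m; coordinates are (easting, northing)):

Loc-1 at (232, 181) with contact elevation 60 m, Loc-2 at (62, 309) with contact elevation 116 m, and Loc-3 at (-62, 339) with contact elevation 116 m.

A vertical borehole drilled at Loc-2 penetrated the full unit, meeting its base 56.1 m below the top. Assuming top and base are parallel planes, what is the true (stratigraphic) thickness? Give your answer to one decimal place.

Two edge vectors: Loc-1→Loc-2 = (-170, 128, 56), Loc-1→Loc-3 = (-294, 158, 56).
Normal n = (Loc-1→Loc-2) × (Loc-1→Loc-3) = (-1680, -6944, 10772).
So ∂z/∂E = −n_x/n_z = 0.15596 and ∂z/∂N = −n_y/n_z = 0.64463.
|∇z| = √(a²+b²) = 0.66323, so dip δ = arctan(0.66323) = 33.55°.
True thickness = vertical thickness × cos δ = 56.1 × cos 33.55° = 46.8 m.

46.8 m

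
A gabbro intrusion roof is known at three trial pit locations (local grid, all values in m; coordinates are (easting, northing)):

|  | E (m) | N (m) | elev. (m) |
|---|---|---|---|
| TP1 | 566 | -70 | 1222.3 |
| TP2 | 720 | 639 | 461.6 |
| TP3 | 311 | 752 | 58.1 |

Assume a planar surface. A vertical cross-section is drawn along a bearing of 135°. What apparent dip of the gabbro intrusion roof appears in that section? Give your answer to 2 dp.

Two edge vectors: TP1→TP2 = (154, 709, -760.7), TP1→TP3 = (-255, 822, -1164.2).
Normal n = (TP1→TP2) × (TP1→TP3) = (-200122.4, 373265.3, 307383).
So ∂z/∂E = −n_x/n_z = 0.65105 and ∂z/∂N = −n_y/n_z = −1.21433.
Unit vector along 135° is (sin 135°, cos 135°) = (0.7071, -0.7071).
Slope in that direction = a·(0.7071) + b·(-0.7071) = 1.31903.
Apparent dip = arctan|1.31903| = 52.83° (true dip is 54.0°, so apparent ≤ true as expected).

52.83°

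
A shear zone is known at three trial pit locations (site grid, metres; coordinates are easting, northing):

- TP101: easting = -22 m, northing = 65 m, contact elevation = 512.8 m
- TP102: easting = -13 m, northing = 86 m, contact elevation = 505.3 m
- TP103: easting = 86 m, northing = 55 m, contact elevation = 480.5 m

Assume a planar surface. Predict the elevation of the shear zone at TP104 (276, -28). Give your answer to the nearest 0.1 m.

Let the plane be z = a·easting + b·northing + c.
TP102−TP101: 9a + 21b = −7.5;  TP103−TP101: 108a − 10b = −32.3.
Solving gives a = −0.31947, b = −0.22023.
Then c = 512.8 − a·-22 − b·65 = 520.09.
At (276, -28): z = −88.2 + 6.2 + 520.09 = 438.1 m.

438.1 m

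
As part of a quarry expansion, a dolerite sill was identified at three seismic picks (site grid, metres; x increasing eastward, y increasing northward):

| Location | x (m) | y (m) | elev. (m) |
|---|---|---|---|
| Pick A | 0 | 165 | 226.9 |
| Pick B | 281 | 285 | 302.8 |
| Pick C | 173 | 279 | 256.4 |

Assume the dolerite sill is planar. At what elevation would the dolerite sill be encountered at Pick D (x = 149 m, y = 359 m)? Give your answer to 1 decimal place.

Two edge vectors: Pick A→Pick B = (281, 120, 75.9), Pick A→Pick C = (173, 114, 29.5).
Normal n = (Pick A→Pick B) × (Pick A→Pick C) = (-5112.6, 4841.2, 11274).
So ∂z/∂x = −n_x/n_z = 0.45349 and ∂z/∂y = −n_y/n_z = −0.42941.
Intercept c from Pick A: 226.9 + 0.00 + 70.85 = 297.75.
At (149, 359): z = 67.6 − 154.2 + 297.75 = 211.2 m.

211.2 m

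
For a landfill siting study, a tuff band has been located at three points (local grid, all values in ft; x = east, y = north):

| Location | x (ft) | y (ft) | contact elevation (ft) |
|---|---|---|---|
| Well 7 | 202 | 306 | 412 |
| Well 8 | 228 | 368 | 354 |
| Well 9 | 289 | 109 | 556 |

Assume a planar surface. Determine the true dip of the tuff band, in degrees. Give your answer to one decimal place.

41.0°

Let the plane be z = a·x + b·y + c.
Well 8−Well 7: 26a + 62b = −58;  Well 9−Well 7: 87a − 197b = 144.
Solving gives a = −0.23754, b = −0.83587.
Gradient magnitude |∇z| = √(a² + b²) = √(0.05643 + 0.69868) = 0.86897.
True dip = arctan(0.86897) = 41.0°, dipping toward NNE (azimuth ≈ 016°).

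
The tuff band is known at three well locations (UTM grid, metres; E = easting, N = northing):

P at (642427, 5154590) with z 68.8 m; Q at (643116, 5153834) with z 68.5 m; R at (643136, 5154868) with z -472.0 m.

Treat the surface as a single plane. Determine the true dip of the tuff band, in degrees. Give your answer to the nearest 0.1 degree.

Let the plane be z = a·E + b·N + c.
Q−P: 689a − 756b = −0.3;  R−P: 709a + 278b = −540.8.
Solving gives a = −0.56207, b = −0.51186.
Gradient magnitude |∇z| = √(a² + b²) = √(0.31592 + 0.26200) = 0.76021.
True dip = arctan(0.76021) = 37.2°, dipping toward NE (azimuth ≈ 048°).

37.2°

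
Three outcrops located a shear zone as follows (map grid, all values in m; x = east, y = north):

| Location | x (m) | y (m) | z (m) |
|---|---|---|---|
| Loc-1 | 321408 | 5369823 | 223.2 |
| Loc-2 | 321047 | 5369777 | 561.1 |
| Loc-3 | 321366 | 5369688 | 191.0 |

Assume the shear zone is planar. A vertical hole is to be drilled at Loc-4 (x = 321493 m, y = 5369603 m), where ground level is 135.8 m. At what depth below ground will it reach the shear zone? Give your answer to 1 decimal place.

Let the plane be z = a·x + b·y + c.
Loc-2−Loc-1: −361a − 46b = 337.9;  Loc-3−Loc-1: −42a − 135b = −32.2.
Solving gives a = −1.006296605, b = 0.551588573.
Then c = 223.2 − a·321408 − b·5369823 = −2638278.03.
At (321493, 5369603): z_contact = −323517.31 + 2961811.66 − 2638278.03 = 16.32 m.
Depth below ground = 135.8 − 16.32 = 119.5 m.

119.5 m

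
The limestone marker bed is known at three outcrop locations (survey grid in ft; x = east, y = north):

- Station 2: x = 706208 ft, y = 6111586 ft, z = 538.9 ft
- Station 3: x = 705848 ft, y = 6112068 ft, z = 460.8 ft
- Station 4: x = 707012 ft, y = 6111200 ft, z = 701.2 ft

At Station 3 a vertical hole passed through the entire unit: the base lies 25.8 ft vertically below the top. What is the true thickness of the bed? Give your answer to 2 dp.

25.33 ft

Let the plane be z = a·x + b·y + c.
Station 3−Station 2: −360a + 482b = −78.1;  Station 4−Station 2: 804a − 386b = 162.3.
Solving gives a = 0.19344, b = −0.01756.
|∇z| = √(a²+b²) = 0.19423, so dip δ = arctan(0.19423) = 10.99°.
True thickness = vertical thickness × cos δ = 25.8 × cos 10.99° = 25.33 ft.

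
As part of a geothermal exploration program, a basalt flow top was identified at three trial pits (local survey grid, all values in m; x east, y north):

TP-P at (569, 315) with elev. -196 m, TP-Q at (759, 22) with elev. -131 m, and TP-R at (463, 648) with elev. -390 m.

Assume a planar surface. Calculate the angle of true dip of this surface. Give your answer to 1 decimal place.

55.1°

Two edge vectors: TP-P→TP-Q = (190, -293, 65), TP-P→TP-R = (-106, 333, -194).
Normal n = (TP-P→TP-Q) × (TP-P→TP-R) = (35197, 29970, 32212).
So ∂z/∂x = −n_x/n_z = −1.09267 and ∂z/∂y = −n_y/n_z = −0.93040.
Gradient magnitude |∇z| = √(a² + b²) = √(1.19392 + 0.86564) = 1.43512.
True dip = arctan(1.43512) = 55.1°, dipping toward NE (azimuth ≈ 050°).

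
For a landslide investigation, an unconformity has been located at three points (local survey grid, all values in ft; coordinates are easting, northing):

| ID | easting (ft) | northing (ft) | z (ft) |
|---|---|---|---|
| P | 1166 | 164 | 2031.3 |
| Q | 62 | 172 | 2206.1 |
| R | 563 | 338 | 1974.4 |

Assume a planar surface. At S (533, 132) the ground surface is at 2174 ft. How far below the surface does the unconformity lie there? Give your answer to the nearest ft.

Two edge vectors: P→Q = (-1104, 8, 174.8), P→R = (-603, 174, -56.9).
Normal n = (P→Q) × (P→R) = (-30870.4, -168222, -187272).
So ∂z/∂easting = −n_x/n_z = −0.16484 and ∂z/∂northing = −n_y/n_z = −0.89828.
Intercept c from P: 2031.3 + 192.21 + 147.32 = 2370.82.
At (533, 132): z_contact = −87.9 − 118.6 + 2370.82 = 2164.4 ft.
Depth below ground = 2174 − 2164.4 = 10 ft.

10 ft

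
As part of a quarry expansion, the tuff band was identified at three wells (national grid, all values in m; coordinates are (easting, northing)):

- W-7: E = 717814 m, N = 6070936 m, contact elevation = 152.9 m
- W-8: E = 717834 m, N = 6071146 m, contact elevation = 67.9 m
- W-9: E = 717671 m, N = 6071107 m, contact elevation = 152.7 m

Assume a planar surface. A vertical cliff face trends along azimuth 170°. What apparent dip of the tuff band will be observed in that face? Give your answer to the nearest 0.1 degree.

Two edge vectors: W-7→W-8 = (20, 210, -85), W-7→W-9 = (-143, 171, -0.2).
Normal n = (W-7→W-8) × (W-7→W-9) = (14493, 12159, 33450).
So ∂z/∂E = −n_x/n_z = −0.43327 and ∂z/∂N = −n_y/n_z = −0.36350.
Unit vector along 170° is (sin 170°, cos 170°) = (0.1736, -0.9848).
Slope in that direction = a·(0.1736) + b·(-0.9848) = 0.28274.
Apparent dip = arctan|0.28274| = 15.8° (true dip is 29.5°, so apparent ≤ true as expected).

15.8°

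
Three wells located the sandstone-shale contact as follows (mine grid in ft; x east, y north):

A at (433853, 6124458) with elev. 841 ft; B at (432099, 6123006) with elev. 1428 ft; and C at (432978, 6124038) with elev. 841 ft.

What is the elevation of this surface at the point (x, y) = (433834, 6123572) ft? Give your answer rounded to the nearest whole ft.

Two edge vectors: A→B = (-1754, -1452, 587), A→C = (-875, -420, 0).
Normal n = (A→B) × (A→C) = (246540, -513625, -533820).
So ∂z/∂x = −n_x/n_z = 0.46184107 and ∂z/∂y = −n_y/n_z = −0.96216890.
Intercept c from A: 841 − 200371.13 + 5892762.99 = 5693232.86.
At (433834, 6123572): z = 200362.4 − 5891910.5 + 5693232.86 = 1684.7 ft.

1685 ft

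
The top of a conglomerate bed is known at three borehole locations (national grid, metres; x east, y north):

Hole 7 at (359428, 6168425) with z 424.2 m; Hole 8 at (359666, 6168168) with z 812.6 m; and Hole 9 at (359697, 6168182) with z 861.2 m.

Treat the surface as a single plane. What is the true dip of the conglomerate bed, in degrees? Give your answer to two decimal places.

Two edge vectors: Hole 7→Hole 8 = (238, -257, 388.4), Hole 7→Hole 9 = (269, -243, 437).
Normal n = (Hole 7→Hole 8) × (Hole 7→Hole 9) = (-17927.8, 473.6, 11299).
So ∂z/∂x = −n_x/n_z = 1.58667 and ∂z/∂y = −n_y/n_z = −0.04192.
Gradient magnitude |∇z| = √(a² + b²) = √(2.51753 + 0.00176) = 1.58722.
True dip = arctan(1.58722) = 57.79°, dipping toward W (azimuth ≈ 272°).

57.79°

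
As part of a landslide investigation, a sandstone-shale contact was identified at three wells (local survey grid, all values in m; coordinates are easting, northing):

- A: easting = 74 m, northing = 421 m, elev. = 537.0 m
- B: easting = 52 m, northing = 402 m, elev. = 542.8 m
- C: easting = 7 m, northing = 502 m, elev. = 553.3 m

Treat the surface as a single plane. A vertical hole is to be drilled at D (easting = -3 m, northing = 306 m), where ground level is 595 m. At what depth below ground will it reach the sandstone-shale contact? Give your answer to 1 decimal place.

37.2 m

Let the plane be z = a·easting + b·northing + c.
B−A: −22a − 19b = 5.8;  C−A: −67a + 81b = 16.3.
Solving gives a = −0.25516, b = −0.00982.
Then c = 537 − a·74 − b·421 = 560.02.
At (-3, 306): z_contact = 0.77 − 3.00 + 560.02 = 557.78 m.
Depth below ground = 595 − 557.78 = 37.2 m.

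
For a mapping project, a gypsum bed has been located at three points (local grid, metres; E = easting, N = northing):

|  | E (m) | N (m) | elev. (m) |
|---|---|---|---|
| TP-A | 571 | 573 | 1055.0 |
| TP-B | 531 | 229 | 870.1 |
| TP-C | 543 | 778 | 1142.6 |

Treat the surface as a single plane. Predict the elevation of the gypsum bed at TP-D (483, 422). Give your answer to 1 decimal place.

943.1 m

Two edge vectors: TP-A→TP-B = (-40, -344, -184.9), TP-A→TP-C = (-28, 205, 87.6).
Normal n = (TP-A→TP-B) × (TP-A→TP-C) = (7770.1, 8681.2, -17832).
So ∂z/∂E = −n_x/n_z = 0.43574 and ∂z/∂N = −n_y/n_z = 0.48683.
Intercept c from TP-A: 1055 − 248.81 − 278.96 = 527.24.
At (483, 422): z = 210.5 + 205.4 + 527.24 = 943.1 m.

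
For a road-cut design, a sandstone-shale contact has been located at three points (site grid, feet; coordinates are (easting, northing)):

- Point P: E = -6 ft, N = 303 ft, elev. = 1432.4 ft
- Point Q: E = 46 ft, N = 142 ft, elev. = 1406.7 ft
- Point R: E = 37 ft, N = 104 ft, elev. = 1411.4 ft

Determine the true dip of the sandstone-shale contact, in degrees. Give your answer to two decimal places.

Two edge vectors: Point P→Point Q = (52, -161, -25.7), Point P→Point R = (43, -199, -21).
Normal n = (Point P→Point Q) × (Point P→Point R) = (-1733.3, -13.1, -3425).
So ∂z/∂E = −n_x/n_z = −0.50607 and ∂z/∂N = −n_y/n_z = −0.00382.
Gradient magnitude |∇z| = √(a² + b²) = √(0.25611 + 0.00001) = 0.50609.
True dip = arctan(0.50609) = 26.84°, dipping toward E (azimuth ≈ 090°).

26.84°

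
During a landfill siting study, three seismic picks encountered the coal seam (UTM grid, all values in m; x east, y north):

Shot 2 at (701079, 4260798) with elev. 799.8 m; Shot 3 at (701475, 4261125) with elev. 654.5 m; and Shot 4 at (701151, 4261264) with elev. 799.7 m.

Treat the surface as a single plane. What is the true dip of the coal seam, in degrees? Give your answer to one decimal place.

23.0°

Let the plane be z = a·x + b·y + c.
Shot 3−Shot 2: 396a + 327b = −145.3;  Shot 4−Shot 2: 72a + 466b = −0.1.
Solving gives a = −0.42038, b = 0.06474.
Gradient magnitude |∇z| = √(a² + b²) = √(0.17672 + 0.00419) = 0.42533.
True dip = arctan(0.42533) = 23.0°, dipping toward E (azimuth ≈ 099°).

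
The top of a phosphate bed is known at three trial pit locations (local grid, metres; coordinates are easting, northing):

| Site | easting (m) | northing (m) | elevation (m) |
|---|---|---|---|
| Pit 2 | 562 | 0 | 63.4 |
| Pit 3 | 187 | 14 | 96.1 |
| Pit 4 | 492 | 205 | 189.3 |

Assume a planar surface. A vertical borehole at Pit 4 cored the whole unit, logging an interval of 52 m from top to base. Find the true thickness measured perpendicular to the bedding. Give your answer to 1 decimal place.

44.7 m

Two edge vectors: Pit 2→Pit 3 = (-375, 14, 32.7), Pit 2→Pit 4 = (-70, 205, 125.9).
Normal n = (Pit 2→Pit 3) × (Pit 2→Pit 4) = (-4940.9, 44923.5, -75895).
So ∂z/∂easting = −n_x/n_z = −0.06510 and ∂z/∂northing = −n_y/n_z = 0.59192.
|∇z| = √(a²+b²) = 0.59549, so dip δ = arctan(0.59549) = 30.77°.
True thickness = vertical thickness × cos δ = 52 × cos 30.77° = 44.7 m.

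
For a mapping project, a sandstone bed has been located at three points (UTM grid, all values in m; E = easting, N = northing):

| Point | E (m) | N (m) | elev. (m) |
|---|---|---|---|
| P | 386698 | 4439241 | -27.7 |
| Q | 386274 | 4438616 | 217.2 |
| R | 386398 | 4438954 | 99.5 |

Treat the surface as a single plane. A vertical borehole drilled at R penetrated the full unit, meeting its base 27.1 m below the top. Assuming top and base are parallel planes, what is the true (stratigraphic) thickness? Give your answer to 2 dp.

Two edge vectors: P→Q = (-424, -625, 244.9), P→R = (-300, -287, 127.2).
Normal n = (P→Q) × (P→R) = (-9213.7, -19537.2, -65812).
So ∂z/∂E = −n_x/n_z = −0.14000 and ∂z/∂N = −n_y/n_z = −0.29686.
|∇z| = √(a²+b²) = 0.32822, so dip δ = arctan(0.32822) = 18.17°.
True thickness = vertical thickness × cos δ = 27.1 × cos 18.17° = 25.75 m.

25.75 m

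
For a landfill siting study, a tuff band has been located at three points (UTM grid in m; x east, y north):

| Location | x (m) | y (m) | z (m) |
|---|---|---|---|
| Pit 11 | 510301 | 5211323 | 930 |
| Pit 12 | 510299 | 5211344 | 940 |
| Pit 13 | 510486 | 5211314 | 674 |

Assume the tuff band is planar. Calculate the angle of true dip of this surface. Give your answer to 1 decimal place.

54.7°

Let the plane be z = a·x + b·y + c.
Pit 12−Pit 11: −2a + 21b = 10;  Pit 13−Pit 11: 185a − 9b = −256.
Solving gives a = −1.36695, b = 0.34600.
Gradient magnitude |∇z| = √(a² + b²) = √(1.86856 + 0.11972) = 1.41006.
True dip = arctan(1.41006) = 54.7°, dipping toward ESE (azimuth ≈ 104°).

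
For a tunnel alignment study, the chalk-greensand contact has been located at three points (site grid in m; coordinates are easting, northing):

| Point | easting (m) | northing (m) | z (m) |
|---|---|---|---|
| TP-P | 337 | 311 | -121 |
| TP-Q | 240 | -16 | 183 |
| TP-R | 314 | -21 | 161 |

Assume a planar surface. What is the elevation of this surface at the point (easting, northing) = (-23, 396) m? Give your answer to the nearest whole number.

Let the plane be z = a·easting + b·northing + c.
TP-Q−TP-P: −97a − 327b = 304;  TP-R−TP-P: −23a − 332b = 282.
Solving gives a = −0.35304, b = −0.82494.
Then c = -121 − a·337 − b·311 = 254.53.
At (-23, 396): z = 8.1 − 326.7 + 254.53 = -64.0 m.

-64 m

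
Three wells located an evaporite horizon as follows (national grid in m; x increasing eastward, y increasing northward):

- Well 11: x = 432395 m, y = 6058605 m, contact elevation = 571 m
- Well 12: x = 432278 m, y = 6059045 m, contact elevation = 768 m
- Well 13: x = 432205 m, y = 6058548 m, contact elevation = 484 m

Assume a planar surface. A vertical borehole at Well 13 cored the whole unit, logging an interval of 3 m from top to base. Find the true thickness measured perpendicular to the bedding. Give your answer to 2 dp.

2.56 m

Two edge vectors: Well 11→Well 12 = (-117, 440, 197), Well 11→Well 13 = (-190, -57, -87).
Normal n = (Well 11→Well 12) × (Well 11→Well 13) = (-27051, -47609, 90269).
So ∂z/∂x = −n_x/n_z = 0.29967 and ∂z/∂y = −n_y/n_z = 0.52741.
|∇z| = √(a²+b²) = 0.60660, so dip δ = arctan(0.60660) = 31.24°.
True thickness = vertical thickness × cos δ = 3 × cos 31.24° = 2.56 m.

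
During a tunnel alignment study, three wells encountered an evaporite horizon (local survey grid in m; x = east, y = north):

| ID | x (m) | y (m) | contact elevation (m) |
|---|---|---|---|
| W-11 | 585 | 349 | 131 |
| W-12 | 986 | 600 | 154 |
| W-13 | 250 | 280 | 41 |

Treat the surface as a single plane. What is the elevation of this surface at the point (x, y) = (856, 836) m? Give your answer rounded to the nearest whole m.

Let the plane be z = a·x + b·y + c.
W-12−W-11: 401a + 251b = 23;  W-13−W-11: −335a − 69b = −90.
Solving gives a = 0.37229, b = −0.50314.
Then c = 131 − a·585 − b·349 = 88.81.
At (856, 836): z = 318.7 − 420.6 + 88.81 = -13.1 m.

-13 m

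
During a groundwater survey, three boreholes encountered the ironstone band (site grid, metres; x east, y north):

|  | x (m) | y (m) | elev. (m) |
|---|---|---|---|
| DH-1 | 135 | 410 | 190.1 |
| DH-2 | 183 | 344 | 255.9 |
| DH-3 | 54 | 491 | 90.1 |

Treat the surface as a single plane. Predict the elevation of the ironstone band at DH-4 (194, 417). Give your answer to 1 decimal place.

239.0 m

Let the plane be z = a·x + b·y + c.
DH-2−DH-1: 48a − 66b = 65.8;  DH-3−DH-1: −81a + 81b = −100.
Solving gives a = 0.87119, b = −0.36337.
Then c = 190.1 − a·135 − b·410 = 221.47.
At (194, 417): z = 169.0 − 151.5 + 221.47 = 239.0 m.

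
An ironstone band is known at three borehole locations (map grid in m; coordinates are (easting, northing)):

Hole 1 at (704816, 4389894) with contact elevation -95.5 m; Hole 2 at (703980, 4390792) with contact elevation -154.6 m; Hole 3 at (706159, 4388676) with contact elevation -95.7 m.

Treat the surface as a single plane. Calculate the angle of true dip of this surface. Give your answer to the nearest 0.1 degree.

29.8°

Let the plane be z = a·E + b·N + c.
Hole 2−Hole 1: −836a + 898b = −59.1;  Hole 3−Hole 1: 1343a − 1218b = −0.2.
Solving gives a = −0.38433, b = −0.42360.
Gradient magnitude |∇z| = √(a² + b²) = √(0.14771 + 0.17944) = 0.57197.
True dip = arctan(0.57197) = 29.8°, dipping toward NE (azimuth ≈ 042°).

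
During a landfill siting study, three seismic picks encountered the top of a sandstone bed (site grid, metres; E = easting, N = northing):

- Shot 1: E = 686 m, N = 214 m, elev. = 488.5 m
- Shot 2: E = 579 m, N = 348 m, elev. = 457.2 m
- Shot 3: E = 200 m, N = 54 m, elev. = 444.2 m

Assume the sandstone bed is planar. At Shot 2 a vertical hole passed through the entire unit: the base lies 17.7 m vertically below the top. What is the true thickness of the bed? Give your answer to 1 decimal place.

17.4 m

Two edge vectors: Shot 1→Shot 2 = (-107, 134, -31.3), Shot 1→Shot 3 = (-486, -160, -44.3).
Normal n = (Shot 1→Shot 2) × (Shot 1→Shot 3) = (-10944.2, 10471.7, 82244).
So ∂z/∂E = −n_x/n_z = 0.13307 and ∂z/∂N = −n_y/n_z = −0.12732.
|∇z| = √(a²+b²) = 0.18417, so dip δ = arctan(0.18417) = 10.44°.
True thickness = vertical thickness × cos δ = 17.7 × cos 10.44° = 17.4 m.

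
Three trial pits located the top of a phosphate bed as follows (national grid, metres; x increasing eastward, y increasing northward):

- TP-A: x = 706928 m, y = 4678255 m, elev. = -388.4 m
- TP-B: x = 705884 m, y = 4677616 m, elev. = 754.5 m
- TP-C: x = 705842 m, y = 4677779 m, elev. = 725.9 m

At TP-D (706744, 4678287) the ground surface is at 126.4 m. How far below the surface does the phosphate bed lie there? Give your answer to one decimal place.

Two edge vectors: TP-A→TP-B = (-1044, -639, 1142.9), TP-A→TP-C = (-1086, -476, 1114.3).
Normal n = (TP-A→TP-B) × (TP-A→TP-C) = (-168017.3, -77860.2, -197010).
So ∂z/∂x = −n_x/n_z = −0.852836404 and ∂z/∂y = −n_y/n_z = −0.395209380.
Intercept c from TP-A: -388.4 + 602893.93 + 1848890.26 = 2451395.79.
At (706744, 4678287): z_contact = −602737.01 − 1848902.91 + 2451395.79 = -244.12 m.
Depth below ground = 126.4 − (-244.12) = 370.5 m.

370.5 m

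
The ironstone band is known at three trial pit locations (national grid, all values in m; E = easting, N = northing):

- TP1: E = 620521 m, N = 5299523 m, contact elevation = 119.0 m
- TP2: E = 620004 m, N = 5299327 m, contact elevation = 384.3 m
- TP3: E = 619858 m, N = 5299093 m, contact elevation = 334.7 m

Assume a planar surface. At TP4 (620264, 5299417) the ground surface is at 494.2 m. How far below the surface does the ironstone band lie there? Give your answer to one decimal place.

249.3 m

Let the plane be z = a·E + b·N + c.
TP2−TP1: −517a − 196b = 265.3;  TP3−TP1: −663a − 430b = 215.7.
Solving gives a = −0.777395466, b = 0.697007427.
Then c = 119 − a·620521 − b·5299523 = −3211297.68.
At (620264, 5299417): z_contact = −482190.42 + 3693733.01 − 3211297.68 = 244.91 m.
Depth below ground = 494.2 − 244.91 = 249.3 m.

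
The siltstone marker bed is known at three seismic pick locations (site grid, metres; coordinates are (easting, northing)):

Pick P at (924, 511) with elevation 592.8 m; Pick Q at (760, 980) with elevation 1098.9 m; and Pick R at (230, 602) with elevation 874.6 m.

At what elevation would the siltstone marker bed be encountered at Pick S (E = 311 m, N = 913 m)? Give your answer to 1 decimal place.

Let the plane be z = a·E + b·N + c.
Pick Q−Pick P: −164a + 469b = 506.1;  Pick R−Pick P: −694a + 91b = 281.8.
Solving gives a = −0.27727, b = 0.98215.
Then c = 592.8 − a·924 − b·511 = 347.12.
At (311, 913): z = −86.2 + 896.7 + 347.12 = 1157.6 m.

1157.6 m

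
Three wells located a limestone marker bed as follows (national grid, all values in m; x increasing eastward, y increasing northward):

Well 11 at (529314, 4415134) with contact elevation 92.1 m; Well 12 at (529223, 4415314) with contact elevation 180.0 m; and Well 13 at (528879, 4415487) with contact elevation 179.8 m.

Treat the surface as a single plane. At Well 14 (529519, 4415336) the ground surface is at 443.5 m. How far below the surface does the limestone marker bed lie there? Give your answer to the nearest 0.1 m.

Two edge vectors: Well 11→Well 12 = (-91, 180, 87.9), Well 11→Well 13 = (-435, 353, 87.7).
Normal n = (Well 11→Well 12) × (Well 11→Well 13) = (-15242.7, -30255.8, 46177).
So ∂z/∂x = −n_x/n_z = 0.330092903 and ∂z/∂y = −n_y/n_z = 0.655213634.
Intercept c from Well 11: 92.1 − 174722.80 − 2892855.99 = −3067486.69.
At (529519, 4415336): z_contact = 174790.46 + 2892988.35 − 3067486.69 = 292.12 m.
Depth below ground = 443.5 − 292.12 = 151.4 m.

151.4 m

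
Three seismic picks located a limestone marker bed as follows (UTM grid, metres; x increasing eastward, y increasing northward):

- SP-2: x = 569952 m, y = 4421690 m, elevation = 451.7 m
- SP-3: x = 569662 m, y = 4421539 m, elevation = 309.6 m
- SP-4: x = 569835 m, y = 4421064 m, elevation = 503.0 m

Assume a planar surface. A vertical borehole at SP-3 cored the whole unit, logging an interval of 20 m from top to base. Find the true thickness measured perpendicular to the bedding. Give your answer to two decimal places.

16.99 m

Two edge vectors: SP-2→SP-3 = (-290, -151, -142.1), SP-2→SP-4 = (-117, -626, 51.3).
Normal n = (SP-2→SP-3) × (SP-2→SP-4) = (-96700.9, 31502.7, 163873).
So ∂z/∂x = −n_x/n_z = 0.59010 and ∂z/∂y = −n_y/n_z = −0.19224.
|∇z| = √(a²+b²) = 0.62062, so dip δ = arctan(0.62062) = 31.82°.
True thickness = vertical thickness × cos δ = 20 × cos 31.82° = 16.99 m.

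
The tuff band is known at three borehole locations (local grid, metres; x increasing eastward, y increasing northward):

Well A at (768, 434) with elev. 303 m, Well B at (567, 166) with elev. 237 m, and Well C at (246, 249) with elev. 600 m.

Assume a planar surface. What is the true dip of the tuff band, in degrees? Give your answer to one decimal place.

Let the plane be z = a·x + b·y + c.
Well B−Well A: −201a − 268b = −66;  Well C−Well A: −522a − 185b = 297.
Solving gives a = −0.89383, b = 0.91664.
Gradient magnitude |∇z| = √(a² + b²) = √(0.79893 + 0.84023) = 1.28030.
True dip = arctan(1.28030) = 52.0°, dipping toward SE (azimuth ≈ 136°).

52.0°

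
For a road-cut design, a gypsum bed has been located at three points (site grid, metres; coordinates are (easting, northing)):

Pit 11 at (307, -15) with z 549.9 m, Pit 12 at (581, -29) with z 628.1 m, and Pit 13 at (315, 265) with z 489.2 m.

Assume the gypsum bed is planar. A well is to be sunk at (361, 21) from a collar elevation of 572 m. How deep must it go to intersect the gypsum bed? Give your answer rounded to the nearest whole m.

15 m

Two edge vectors: Pit 11→Pit 12 = (274, -14, 78.2), Pit 11→Pit 13 = (8, 280, -60.7).
Normal n = (Pit 11→Pit 12) × (Pit 11→Pit 13) = (-21046.2, 17257.4, 76832).
So ∂z/∂E = −n_x/n_z = 0.27392 and ∂z/∂N = −n_y/n_z = −0.22461.
Intercept c from Pit 11: 549.9 − 84.09 − 3.37 = 462.44.
At (361, 21): z_contact = 98.9 − 4.7 + 462.44 = 556.6 m.
Depth below ground = 572 − 556.6 = 15 m.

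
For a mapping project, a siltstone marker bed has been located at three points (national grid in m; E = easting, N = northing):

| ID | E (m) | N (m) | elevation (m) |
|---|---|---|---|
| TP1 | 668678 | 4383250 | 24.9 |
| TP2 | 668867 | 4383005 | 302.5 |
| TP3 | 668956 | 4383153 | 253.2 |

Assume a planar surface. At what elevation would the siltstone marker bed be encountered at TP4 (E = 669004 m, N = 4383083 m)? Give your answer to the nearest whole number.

Let the plane be z = a·E + b·N + c.
TP2−TP1: 189a − 245b = 277.6;  TP3−TP1: 278a − 97b = 228.3.
Solving gives a = 0.58272495, b = −0.68353055.
Then c = 24.9 − a·668678 − b·4383250 = 2606454.81.
At (669004, 4383083): z = 389845.3 − 2995971.1 + 2606454.81 = 329.0 m.

329 m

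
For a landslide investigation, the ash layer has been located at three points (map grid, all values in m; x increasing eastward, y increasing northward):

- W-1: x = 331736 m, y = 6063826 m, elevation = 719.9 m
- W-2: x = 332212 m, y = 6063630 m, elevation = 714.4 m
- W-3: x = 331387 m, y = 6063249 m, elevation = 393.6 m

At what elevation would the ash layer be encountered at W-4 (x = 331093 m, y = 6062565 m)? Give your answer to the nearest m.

28 m

Two edge vectors: W-1→W-2 = (476, -196, -5.5), W-1→W-3 = (-349, -577, -326.3).
Normal n = (W-1→W-2) × (W-1→W-3) = (60781.3, 157238.3, -343056).
So ∂z/∂x = −n_x/n_z = 0.17717603 and ∂z/∂y = −n_y/n_z = 0.45834587.
Intercept c from W-1: 719.9 − 58775.67 − 2779329.59 = −2837385.36.
At (331093, 6062565): z = 58661.7 + 2778751.6 − 2837385.36 = 28.0 m.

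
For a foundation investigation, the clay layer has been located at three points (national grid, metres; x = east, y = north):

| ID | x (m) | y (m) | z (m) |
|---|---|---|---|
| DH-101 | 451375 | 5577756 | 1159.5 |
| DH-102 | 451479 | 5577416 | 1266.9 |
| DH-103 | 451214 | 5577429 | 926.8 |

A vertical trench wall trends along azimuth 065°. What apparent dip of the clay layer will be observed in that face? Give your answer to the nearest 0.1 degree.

50.2°

Let the plane be z = a·x + b·y + c.
DH-102−DH-101: 104a − 340b = 107.4;  DH-103−DH-101: −161a − 327b = −232.7.
Solving gives a = 1.28722, b = 0.07785.
Unit vector along 065° is (sin 65°, cos 65°) = (0.9063, 0.4226).
Slope in that direction = a·(0.9063) + b·(0.4226) = 1.19952.
Apparent dip = arctan|1.19952| = 50.2° (true dip is 52.2°, so apparent ≤ true as expected).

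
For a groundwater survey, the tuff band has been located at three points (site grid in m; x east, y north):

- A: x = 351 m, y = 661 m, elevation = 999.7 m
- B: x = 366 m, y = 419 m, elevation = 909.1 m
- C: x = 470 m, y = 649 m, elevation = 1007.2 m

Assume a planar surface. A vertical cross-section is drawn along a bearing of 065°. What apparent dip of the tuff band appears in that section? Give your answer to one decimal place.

14.2°

Two edge vectors: A→B = (15, -242, -90.6), A→C = (119, -12, 7.5).
Normal n = (A→B) × (A→C) = (-2902.2, -10893.9, 28618).
So ∂z/∂x = −n_x/n_z = 0.10141 and ∂z/∂y = −n_y/n_z = 0.38067.
Unit vector along 065° is (sin 65°, cos 65°) = (0.9063, 0.4226).
Slope in that direction = a·(0.9063) + b·(0.4226) = 0.25279.
Apparent dip = arctan|0.25279| = 14.2° (true dip is 21.5°, so apparent ≤ true as expected).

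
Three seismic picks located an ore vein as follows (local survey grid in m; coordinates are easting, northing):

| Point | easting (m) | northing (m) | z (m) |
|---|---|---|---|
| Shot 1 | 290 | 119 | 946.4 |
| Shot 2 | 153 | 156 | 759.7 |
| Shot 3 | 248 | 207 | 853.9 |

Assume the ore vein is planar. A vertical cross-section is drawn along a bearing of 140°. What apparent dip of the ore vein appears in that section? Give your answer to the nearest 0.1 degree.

Two edge vectors: Shot 1→Shot 2 = (-137, 37, -186.7), Shot 1→Shot 3 = (-42, 88, -92.5).
Normal n = (Shot 1→Shot 2) × (Shot 1→Shot 3) = (13007.1, -4831.1, -10502).
So ∂z/∂easting = −n_x/n_z = 1.23854 and ∂z/∂northing = −n_y/n_z = −0.46002.
Unit vector along 140° is (sin 140°, cos 140°) = (0.6428, -0.7660).
Slope in that direction = a·(0.6428) + b·(-0.7660) = 1.14851.
Apparent dip = arctan|1.14851| = 49.0° (true dip is 52.9°, so apparent ≤ true as expected).

49.0°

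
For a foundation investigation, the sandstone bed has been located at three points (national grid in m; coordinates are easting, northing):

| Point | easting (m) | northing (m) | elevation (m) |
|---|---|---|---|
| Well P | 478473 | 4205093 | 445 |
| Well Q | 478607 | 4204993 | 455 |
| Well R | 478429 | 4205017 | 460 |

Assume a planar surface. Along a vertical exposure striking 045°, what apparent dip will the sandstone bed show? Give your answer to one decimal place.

8.8°

Let the plane be z = a·easting + b·northing + c.
Well Q−Well P: 134a − 100b = 10;  Well R−Well P: −44a − 76b = 15.
Solving gives a = −0.05074, b = −0.16799.
Unit vector along 045° is (sin 45°, cos 45°) = (0.7071, 0.7071).
Slope in that direction = a·(0.7071) + b·(0.7071) = −0.15467.
Apparent dip = arctan|0.15467| = 8.8° (true dip is 10.0°, so apparent ≤ true as expected).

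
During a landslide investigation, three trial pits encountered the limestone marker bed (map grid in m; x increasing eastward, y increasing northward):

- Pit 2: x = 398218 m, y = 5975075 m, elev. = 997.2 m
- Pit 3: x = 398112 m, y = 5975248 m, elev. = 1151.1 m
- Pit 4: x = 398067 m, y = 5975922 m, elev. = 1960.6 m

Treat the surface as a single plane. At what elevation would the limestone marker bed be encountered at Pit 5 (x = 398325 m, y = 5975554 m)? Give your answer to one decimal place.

1651.8 m

Two edge vectors: Pit 2→Pit 3 = (-106, 173, 153.9), Pit 2→Pit 4 = (-151, 847, 963.4).
Normal n = (Pit 2→Pit 3) × (Pit 2→Pit 4) = (36314.9, 78881.5, -63659).
So ∂z/∂x = −n_x/n_z = 0.570459794 and ∂z/∂y = −n_y/n_z = 1.239125654.
Intercept c from Pit 2: 997.2 − 227167.36 − 7403868.72 = −7630038.87.
At (398325, 5975554): z = 227228.4 + 7404462.3 − 7630038.87 = 1651.8 m.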